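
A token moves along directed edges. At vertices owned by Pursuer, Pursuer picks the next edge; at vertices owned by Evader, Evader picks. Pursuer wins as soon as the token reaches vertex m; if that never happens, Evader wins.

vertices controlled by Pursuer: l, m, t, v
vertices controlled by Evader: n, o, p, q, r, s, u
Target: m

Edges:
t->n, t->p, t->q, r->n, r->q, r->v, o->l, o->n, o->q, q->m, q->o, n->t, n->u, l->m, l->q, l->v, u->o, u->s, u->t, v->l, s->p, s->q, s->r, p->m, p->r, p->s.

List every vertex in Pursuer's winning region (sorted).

l, m, v

A0 = {m}
A1: add {l} — l (Pursuer) has l→m.
A2: add {v} — v (Pursuer) has v→l.
A3 = A2; e.g. n (Evader) can still go to t. Fixed point.
Pursuer's winning region = {l, m, v}.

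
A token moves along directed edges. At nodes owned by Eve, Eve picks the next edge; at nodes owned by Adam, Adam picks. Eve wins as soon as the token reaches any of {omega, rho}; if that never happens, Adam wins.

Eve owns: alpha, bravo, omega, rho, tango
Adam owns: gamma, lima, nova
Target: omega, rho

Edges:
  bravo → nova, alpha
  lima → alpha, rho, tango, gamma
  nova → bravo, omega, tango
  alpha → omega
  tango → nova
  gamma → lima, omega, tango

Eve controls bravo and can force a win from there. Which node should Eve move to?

A0 = {omega, rho}
A1: add {alpha} — alpha (Eve) has alpha→omega.
A2: add {bravo} — bravo (Eve) has bravo→alpha.
A3 = A2; e.g. lima (Adam) can still go to tango. Fixed point.
From bravo, successor alpha is in the attractor (rank 1); the other successor nova is not.

alpha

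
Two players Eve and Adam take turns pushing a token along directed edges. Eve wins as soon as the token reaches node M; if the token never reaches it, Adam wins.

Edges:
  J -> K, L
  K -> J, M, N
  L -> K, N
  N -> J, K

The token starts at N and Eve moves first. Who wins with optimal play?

Track states (vertex, player-to-move).
A0 = {(M,Eve), (M,Adam)}
A1: add {(K,Eve)}.
A2 = A1; e.g. (J,Eve) stays out. (N,Eve) never enters ⇒ Adam avoids the target.

Adam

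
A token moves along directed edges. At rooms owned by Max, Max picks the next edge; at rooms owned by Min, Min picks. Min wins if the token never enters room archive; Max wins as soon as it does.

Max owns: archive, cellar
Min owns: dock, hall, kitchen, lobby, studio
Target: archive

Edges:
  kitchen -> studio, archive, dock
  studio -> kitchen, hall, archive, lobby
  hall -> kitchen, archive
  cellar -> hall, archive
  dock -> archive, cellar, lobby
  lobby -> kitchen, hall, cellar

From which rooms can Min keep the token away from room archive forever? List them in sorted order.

A0 = {archive}
A1: add {cellar} — cellar (Max) has cellar→archive.
A2 = A1; e.g. kitchen (Min) can still go to studio. Fixed point.
Max's attractor = {archive, cellar}; Min avoids the target exactly from the complement.

dock, hall, kitchen, lobby, studio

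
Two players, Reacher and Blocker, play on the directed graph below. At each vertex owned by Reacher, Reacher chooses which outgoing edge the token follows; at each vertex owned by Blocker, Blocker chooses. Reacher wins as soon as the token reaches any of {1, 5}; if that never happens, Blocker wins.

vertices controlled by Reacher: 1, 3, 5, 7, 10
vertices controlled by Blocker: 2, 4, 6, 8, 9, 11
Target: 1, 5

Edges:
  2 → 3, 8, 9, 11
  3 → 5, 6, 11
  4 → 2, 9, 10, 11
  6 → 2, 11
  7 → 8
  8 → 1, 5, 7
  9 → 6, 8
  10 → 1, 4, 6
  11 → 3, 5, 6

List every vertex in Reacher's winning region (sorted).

A0 = {1, 5}
A1: add {3, 10} — 3 (Reacher) has 3→5; 10 (Reacher) has 10→1.
A2 = A1; e.g. 2 (Blocker) can still go to 8. Fixed point.
Reacher's winning region = {1, 3, 5, 10}.

1, 3, 5, 10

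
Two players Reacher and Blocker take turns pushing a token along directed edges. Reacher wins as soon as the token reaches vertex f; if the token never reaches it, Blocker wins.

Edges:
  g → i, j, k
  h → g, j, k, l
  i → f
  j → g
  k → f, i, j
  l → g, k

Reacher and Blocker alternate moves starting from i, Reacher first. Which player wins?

Reacher

Track states (vertex, player-to-move).
A0 = {(f,Reacher), (f,Blocker)}
A1: add {(i,Reacher), (i,Blocker), (k,Reacher)}.
(i,Reacher) ∈ A1 ⇒ Reacher forces the target.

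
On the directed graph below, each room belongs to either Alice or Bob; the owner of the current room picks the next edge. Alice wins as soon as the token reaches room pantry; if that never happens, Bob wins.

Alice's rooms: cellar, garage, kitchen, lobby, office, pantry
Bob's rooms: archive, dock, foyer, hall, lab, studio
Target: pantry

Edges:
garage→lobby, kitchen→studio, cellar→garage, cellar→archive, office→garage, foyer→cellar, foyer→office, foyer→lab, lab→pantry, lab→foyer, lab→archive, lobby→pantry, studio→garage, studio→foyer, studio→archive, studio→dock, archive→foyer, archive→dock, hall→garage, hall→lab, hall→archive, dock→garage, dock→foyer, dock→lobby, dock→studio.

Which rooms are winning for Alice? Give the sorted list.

A0 = {pantry}
A1: add {lobby} — lobby (Alice) has lobby→pantry.
A2: add {garage} — garage (Alice) has garage→lobby.
A3: add {cellar, office} — cellar (Alice) has cellar→garage; office (Alice) has office→garage.
A4 = A3; e.g. kitchen (Alice) has no edge into A3. Fixed point.
Alice's winning region = {cellar, garage, lobby, office, pantry}.

cellar, garage, lobby, office, pantry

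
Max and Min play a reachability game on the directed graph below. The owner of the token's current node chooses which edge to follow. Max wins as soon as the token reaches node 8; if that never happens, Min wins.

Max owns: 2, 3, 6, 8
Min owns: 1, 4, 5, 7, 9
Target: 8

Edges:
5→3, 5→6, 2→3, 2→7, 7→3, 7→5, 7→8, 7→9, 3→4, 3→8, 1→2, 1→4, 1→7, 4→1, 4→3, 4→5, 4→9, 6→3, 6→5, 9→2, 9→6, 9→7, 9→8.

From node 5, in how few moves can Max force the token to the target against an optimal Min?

3

A0 = {8}
A1: add {3} — 3 (Max) has 3→8.
A2: add {2, 6} — 2 (Max) has 2→3; 6 (Max) has 6→3.
A3: add {5} — 5 (Min): all of {3, 6} already in.
A4 = A3; e.g. 1 (Min) can still go to 4. Fixed point.
5 enters the attractor at level 3, so Max can force the target in 3 moves from there.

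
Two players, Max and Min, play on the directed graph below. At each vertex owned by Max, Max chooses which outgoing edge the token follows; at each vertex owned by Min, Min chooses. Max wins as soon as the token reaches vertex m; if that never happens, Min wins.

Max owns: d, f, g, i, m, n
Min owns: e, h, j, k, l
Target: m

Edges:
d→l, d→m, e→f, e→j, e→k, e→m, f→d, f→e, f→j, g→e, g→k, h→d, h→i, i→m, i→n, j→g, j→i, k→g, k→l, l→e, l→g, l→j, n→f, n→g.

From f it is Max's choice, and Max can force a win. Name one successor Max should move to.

d

A0 = {m}
A1: add {d, i} — d (Max) has d→m; i (Max) has i→m.
A2: add {f, h} — f (Max) has f→d; h (Min): all of {d, i} already in.
A3: add {n} — n (Max) has n→f.
A4 = A3; e.g. e (Min) can still go to j. Fixed point.
From f, successor d is in the attractor (rank 1); the other successors e, j are not.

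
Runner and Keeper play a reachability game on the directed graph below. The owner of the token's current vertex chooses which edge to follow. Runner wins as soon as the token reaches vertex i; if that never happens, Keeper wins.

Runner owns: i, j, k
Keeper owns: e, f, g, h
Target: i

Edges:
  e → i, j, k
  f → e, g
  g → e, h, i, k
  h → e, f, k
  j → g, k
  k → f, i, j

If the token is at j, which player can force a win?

A0 = {i}
A1: add {k} — k (Runner) has k→i.
A2: add {j} — j (Runner) has j→k.
j ∈ A2, so Runner can force the target.

Runner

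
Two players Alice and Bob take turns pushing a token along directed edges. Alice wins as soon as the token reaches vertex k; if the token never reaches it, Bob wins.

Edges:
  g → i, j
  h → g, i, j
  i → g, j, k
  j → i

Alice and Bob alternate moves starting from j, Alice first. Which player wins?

Track states (vertex, player-to-move).
A0 = {(k,Alice), (k,Bob)}
A1: add {(i,Alice)}.
A2: add {(j,Bob)}.
A3: add {(g,Alice), (h,Alice)}.
A4 = A3; e.g. (g,Bob) stays out. (j,Alice) never enters ⇒ Bob avoids the target.

Bob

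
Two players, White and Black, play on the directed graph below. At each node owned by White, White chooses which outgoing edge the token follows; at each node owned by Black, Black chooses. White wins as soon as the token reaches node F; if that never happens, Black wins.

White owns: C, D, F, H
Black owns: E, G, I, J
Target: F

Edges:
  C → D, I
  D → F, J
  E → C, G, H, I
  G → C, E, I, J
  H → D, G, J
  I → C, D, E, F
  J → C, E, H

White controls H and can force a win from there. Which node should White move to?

A0 = {F}
A1: add {D} — D (White) has D→F.
A2: add {C, H} — C (White) has C→D; H (White) has H→D.
A3 = A2; e.g. E (Black) can still go to G. Fixed point.
From H, successor D is in the attractor (rank 1); the other successors G, J are not.

D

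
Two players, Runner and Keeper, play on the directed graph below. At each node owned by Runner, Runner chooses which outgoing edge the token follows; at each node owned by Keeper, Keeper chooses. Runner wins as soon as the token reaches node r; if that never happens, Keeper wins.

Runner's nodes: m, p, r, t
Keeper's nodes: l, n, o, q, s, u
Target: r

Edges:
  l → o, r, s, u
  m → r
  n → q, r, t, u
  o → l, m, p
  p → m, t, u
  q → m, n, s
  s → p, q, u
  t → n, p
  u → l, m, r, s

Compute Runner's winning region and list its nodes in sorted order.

m, p, r, t

A0 = {r}
A1: add {m} — m (Runner) has m→r.
A2: add {p} — p (Runner) has p→m.
A3: add {t} — t (Runner) has t→p.
A4 = A3; e.g. l (Keeper) can still go to o. Fixed point.
Runner's winning region = {m, p, r, t}.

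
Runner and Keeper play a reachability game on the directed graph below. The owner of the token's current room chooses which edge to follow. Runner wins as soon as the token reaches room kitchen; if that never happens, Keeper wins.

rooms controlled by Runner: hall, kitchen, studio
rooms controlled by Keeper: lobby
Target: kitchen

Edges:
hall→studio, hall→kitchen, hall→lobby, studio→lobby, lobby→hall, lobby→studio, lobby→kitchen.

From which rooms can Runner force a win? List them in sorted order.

hall, kitchen

A0 = {kitchen}
A1: add {hall} — hall (Runner) has hall→kitchen.
A2 = A1; e.g. studio (Runner) has no edge into A1. Fixed point.
Runner's winning region = {hall, kitchen}.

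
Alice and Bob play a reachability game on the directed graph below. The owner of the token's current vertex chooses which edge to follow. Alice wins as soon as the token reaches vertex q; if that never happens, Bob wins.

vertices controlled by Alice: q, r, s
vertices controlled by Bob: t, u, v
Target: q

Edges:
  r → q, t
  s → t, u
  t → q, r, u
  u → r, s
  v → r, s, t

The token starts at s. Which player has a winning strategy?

A0 = {q}
A1: add {r} — r (Alice) has r→q.
A2 = A1; e.g. s (Alice) has no edge into A1. Fixed point.
s never enters the attractor, so Bob can avoid the target forever.

Bob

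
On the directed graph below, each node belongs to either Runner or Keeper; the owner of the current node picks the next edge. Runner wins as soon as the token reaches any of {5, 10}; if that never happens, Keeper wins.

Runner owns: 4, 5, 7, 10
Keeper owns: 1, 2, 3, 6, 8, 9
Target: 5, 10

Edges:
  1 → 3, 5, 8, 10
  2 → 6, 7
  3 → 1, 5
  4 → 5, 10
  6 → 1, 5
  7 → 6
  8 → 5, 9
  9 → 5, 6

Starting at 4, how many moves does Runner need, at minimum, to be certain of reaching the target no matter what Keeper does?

1

A0 = {5, 10}
A1: add {4} — 4 (Runner) has 4→5.
A2 = A1; e.g. 1 (Keeper) can still go to 3. Fixed point.
4 enters the attractor at level 1, so Runner can force the target in 1 move from there.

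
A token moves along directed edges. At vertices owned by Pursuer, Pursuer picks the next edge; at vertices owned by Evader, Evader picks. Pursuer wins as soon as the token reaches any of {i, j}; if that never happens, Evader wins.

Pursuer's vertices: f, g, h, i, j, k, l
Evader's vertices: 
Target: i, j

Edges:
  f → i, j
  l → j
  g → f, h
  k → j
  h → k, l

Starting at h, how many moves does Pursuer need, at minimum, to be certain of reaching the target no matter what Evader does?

2

A0 = {i, j}
A1: add {f, k, l} — f (Pursuer) has f→i; k (Pursuer) has k→j; l (Pursuer) has l→j.
A2: add {g, h} — g (Pursuer) has g→f; h (Pursuer) has h→k.
A2 = all vertices. Fixed point.
h enters the attractor at level 2, so Pursuer can force the target in 2 moves from there.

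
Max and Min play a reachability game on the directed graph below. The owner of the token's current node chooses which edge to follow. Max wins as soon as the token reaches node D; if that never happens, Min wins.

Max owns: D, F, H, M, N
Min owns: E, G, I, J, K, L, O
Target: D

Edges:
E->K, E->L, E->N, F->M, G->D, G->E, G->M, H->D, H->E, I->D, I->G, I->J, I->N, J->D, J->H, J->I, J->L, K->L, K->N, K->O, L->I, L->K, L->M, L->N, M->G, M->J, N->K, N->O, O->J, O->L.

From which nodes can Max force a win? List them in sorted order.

D, H

A0 = {D}
A1: add {H} — H (Max) has H→D.
A2 = A1; e.g. E (Min) can still go to K. Fixed point.
Max's winning region = {D, H}.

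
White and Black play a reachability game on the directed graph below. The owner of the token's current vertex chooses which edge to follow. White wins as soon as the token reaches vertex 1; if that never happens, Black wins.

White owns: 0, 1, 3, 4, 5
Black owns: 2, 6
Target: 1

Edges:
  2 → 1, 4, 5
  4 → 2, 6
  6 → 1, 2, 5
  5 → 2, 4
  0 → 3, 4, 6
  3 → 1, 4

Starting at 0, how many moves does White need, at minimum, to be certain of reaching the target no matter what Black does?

2

A0 = {1}
A1: add {3} — 3 (White) has 3→1.
A2: add {0} — 0 (White) has 0→3.
A3 = A2; e.g. 2 (Black) can still go to 4. Fixed point.
0 enters the attractor at level 2, so White can force the target in 2 moves from there.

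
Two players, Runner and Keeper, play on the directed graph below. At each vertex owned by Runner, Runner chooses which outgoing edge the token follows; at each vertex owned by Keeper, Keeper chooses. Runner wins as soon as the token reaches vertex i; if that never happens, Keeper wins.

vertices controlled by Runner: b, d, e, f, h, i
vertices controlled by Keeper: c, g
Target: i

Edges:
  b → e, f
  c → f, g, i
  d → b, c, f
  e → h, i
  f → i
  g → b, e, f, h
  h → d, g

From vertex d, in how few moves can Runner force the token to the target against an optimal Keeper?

A0 = {i}
A1: add {e, f} — e (Runner) has e→i; f (Runner) has f→i.
A2: add {b, d} — b (Runner) has b→e; d (Runner) has d→f.
d enters the attractor at level 2, so Runner can force the target in 2 moves from there.

2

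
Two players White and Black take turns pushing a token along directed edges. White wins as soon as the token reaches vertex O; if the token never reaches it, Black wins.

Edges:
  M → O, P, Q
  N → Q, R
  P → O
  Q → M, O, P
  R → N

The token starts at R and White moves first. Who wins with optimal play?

Track states (vertex, player-to-move).
A0 = {(O,White), (O,Black)}
A1: add {(M,White), (P,White), (P,Black), (Q,White)}.
A2: add {(M,Black), (Q,Black)}.
A3: add {(N,White)}.
A4: add {(R,Black)}.
A5 = A4; e.g. (N,Black) stays out. (R,White) never enters ⇒ Black avoids the target.

Black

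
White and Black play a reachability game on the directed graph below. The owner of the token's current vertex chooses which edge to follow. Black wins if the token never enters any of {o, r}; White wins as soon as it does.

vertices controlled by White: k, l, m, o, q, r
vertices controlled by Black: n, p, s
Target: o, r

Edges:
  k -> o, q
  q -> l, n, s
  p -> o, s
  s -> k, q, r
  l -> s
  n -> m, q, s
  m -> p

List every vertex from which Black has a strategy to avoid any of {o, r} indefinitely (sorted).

A0 = {o, r}
A1: add {k} — k (White) has k→o.
A2 = A1; e.g. l (White) has no edge into A1. Fixed point.
White's attractor = {k, o, r}; Black avoids the target exactly from the complement.

l, m, n, p, q, s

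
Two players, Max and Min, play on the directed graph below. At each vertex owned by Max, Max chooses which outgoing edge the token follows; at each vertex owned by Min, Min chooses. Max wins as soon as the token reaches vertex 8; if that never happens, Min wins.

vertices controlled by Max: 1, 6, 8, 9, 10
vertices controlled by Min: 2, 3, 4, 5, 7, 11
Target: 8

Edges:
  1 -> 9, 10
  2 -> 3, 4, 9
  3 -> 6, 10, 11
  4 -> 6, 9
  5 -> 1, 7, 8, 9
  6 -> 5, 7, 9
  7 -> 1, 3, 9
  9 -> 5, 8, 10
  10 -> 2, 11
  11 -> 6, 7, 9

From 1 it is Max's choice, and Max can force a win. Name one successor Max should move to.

A0 = {8}
A1: add {9} — 9 (Max) has 9→8.
A2: add {1, 6} — 1 (Max) has 1→9; 6 (Max) has 6→9.
A3: add {4} — 4 (Min): all of {6, 9} already in.
A4 = A3; e.g. 2 (Min) can still go to 3. Fixed point.
From 1, successor 9 is in the attractor (rank 1); the other successor 10 is not.

9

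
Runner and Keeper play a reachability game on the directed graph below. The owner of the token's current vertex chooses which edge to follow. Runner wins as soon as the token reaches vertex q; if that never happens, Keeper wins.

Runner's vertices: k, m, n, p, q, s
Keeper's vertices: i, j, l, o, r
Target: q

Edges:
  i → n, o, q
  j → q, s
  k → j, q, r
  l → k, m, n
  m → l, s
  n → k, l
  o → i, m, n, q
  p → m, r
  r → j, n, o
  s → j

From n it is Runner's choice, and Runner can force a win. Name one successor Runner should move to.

k

A0 = {q}
A1: add {k} — k (Runner) has k→q.
A2: add {n} — n (Runner) has n→k.
A3 = A2; e.g. i (Keeper) can still go to o. Fixed point.
From n, successor k is in the attractor (rank 1); the other successor l is not.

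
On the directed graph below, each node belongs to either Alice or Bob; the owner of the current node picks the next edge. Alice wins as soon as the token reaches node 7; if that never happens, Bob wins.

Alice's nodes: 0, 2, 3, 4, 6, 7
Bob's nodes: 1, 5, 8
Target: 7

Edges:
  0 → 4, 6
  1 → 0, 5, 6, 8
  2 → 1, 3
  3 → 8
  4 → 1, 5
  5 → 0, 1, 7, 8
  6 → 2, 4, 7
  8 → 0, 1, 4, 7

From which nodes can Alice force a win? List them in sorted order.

0, 6, 7

A0 = {7}
A1: add {6} — 6 (Alice) has 6→7.
A2: add {0} — 0 (Alice) has 0→6.
A3 = A2; e.g. 1 (Bob) can still go to 5. Fixed point.
Alice's winning region = {0, 6, 7}.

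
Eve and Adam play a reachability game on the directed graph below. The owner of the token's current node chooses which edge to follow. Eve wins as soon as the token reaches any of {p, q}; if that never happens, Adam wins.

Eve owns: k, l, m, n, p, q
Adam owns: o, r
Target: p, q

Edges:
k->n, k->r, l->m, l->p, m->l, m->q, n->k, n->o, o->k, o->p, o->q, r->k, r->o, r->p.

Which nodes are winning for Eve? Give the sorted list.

A0 = {p, q}
A1: add {l, m} — l (Eve) has l→p; m (Eve) has m→q.
A2 = A1; e.g. k (Eve) has no edge into A1. Fixed point.
Eve's winning region = {l, m, p, q}.

l, m, p, q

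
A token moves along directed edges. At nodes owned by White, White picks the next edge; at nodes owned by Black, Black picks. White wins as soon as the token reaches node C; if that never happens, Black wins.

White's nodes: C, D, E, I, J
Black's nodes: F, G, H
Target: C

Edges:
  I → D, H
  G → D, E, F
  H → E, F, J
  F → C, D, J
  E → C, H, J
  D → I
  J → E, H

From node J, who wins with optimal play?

White

A0 = {C}
A1: add {E} — E (White) has E→C.
A2: add {J} — J (White) has J→E.
A3 = A2; e.g. D (White) has no edge into A2. Fixed point.
J ∈ A2, so White can force the target.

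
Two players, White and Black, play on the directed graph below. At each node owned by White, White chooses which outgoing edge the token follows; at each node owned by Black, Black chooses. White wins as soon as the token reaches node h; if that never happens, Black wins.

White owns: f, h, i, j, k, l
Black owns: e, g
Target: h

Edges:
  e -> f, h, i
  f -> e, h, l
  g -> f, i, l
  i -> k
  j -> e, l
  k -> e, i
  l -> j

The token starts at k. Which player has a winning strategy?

Black

A0 = {h}
A1: add {f} — f (White) has f→h.
A2 = A1; e.g. e (Black) can still go to i. Fixed point.
k never enters the attractor, so Black can avoid the target forever.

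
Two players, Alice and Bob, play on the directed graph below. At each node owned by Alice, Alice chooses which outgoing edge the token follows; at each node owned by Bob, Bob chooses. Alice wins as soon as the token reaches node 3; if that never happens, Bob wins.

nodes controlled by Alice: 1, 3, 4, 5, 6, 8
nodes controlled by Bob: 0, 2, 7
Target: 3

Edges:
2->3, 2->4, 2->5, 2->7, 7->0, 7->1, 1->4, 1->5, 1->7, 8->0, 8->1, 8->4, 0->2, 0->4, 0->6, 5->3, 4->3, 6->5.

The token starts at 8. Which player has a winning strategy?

Alice

A0 = {3}
A1: add {4, 5} — 4 (Alice) has 4→3; 5 (Alice) has 5→3.
A2: add {1, 6, 8} — 1 (Alice) has 1→4; 6 (Alice) has 6→5; 8 (Alice) has 8→4.
A3 = A2; e.g. 0 (Bob) can still go to 2. Fixed point.
8 ∈ A2, so Alice can force the target.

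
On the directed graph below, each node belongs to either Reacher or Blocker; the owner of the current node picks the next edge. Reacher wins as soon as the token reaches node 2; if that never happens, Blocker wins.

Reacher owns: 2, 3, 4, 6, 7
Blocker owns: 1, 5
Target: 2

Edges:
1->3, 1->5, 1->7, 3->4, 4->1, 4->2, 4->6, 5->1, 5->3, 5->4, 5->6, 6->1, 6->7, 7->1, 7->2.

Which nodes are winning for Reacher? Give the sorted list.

A0 = {2}
A1: add {4, 7} — 4 (Reacher) has 4→2; 7 (Reacher) has 7→2.
A2: add {3, 6} — 3 (Reacher) has 3→4; 6 (Reacher) has 6→7.
A3 = A2; e.g. 1 (Blocker) can still go to 5. Fixed point.
Reacher's winning region = {2, 3, 4, 6, 7}.

2, 3, 4, 6, 7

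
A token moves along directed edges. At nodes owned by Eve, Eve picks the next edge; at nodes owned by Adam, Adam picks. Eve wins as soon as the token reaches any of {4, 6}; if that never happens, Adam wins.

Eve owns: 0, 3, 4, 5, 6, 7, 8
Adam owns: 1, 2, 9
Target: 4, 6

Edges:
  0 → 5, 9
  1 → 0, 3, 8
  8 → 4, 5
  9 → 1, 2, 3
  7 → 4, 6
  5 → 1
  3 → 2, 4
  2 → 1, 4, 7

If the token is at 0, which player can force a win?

Adam

A0 = {4, 6}
A1: add {3, 7, 8} — 3 (Eve) has 3→4; 7 (Eve) has 7→4; 8 (Eve) has 8→4.
A2 = A1; e.g. 0 (Eve) has no edge into A1. Fixed point.
0 never enters the attractor, so Adam can avoid the target forever.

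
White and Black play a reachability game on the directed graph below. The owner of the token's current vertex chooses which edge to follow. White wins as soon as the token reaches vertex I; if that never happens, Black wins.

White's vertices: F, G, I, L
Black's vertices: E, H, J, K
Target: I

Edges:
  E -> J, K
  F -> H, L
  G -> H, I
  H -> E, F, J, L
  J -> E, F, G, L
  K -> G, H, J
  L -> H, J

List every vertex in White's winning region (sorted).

G, I

A0 = {I}
A1: add {G} — G (White) has G→I.
A2 = A1; e.g. E (Black) can still go to J. Fixed point.
White's winning region = {G, I}.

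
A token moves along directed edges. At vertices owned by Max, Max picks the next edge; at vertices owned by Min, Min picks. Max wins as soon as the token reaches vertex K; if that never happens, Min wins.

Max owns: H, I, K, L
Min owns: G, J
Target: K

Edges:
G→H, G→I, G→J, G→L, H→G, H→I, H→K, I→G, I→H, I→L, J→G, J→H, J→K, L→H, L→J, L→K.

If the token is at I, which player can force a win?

Max

A0 = {K}
A1: add {H, L} — H (Max) has H→K; L (Max) has L→K.
A2: add {I} — I (Max) has I→H.
A3 = A2; e.g. G (Min) can still go to J. Fixed point.
I ∈ A2, so Max can force the target.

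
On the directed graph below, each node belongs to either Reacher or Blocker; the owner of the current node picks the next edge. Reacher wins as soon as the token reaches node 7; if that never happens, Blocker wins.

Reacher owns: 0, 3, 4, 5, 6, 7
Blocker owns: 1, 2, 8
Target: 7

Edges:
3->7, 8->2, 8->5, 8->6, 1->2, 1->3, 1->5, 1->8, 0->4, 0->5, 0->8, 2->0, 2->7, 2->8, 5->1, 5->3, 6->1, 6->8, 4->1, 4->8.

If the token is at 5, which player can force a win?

A0 = {7}
A1: add {3} — 3 (Reacher) has 3→7.
A2: add {5} — 5 (Reacher) has 5→3.
5 ∈ A2, so Reacher can force the target.

Reacher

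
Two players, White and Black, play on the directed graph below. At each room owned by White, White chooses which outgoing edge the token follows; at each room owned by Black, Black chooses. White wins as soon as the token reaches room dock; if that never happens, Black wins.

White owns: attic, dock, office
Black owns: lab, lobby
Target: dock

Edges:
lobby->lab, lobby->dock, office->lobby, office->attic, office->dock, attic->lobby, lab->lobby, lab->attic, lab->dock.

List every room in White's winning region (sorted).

dock, office

A0 = {dock}
A1: add {office} — office (White) has office→dock.
A2 = A1; e.g. lobby (Black) can still go to lab. Fixed point.
White's winning region = {dock, office}.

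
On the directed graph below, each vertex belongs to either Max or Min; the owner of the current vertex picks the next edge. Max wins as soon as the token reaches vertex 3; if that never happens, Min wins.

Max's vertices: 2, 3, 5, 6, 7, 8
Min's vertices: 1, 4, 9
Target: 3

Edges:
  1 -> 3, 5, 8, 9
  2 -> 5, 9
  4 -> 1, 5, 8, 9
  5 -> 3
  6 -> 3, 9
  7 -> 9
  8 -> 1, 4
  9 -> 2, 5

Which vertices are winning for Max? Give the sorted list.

A0 = {3}
A1: add {5, 6} — 5 (Max) has 5→3; 6 (Max) has 6→3.
A2: add {2} — 2 (Max) has 2→5.
A3: add {9} — 9 (Min): all of {2, 5} already in.
A4: add {7} — 7 (Max) has 7→9.
A5 = A4; e.g. 1 (Min) can still go to 8. Fixed point.
Max's winning region = {2, 3, 5, 6, 7, 9}.

2, 3, 5, 6, 7, 9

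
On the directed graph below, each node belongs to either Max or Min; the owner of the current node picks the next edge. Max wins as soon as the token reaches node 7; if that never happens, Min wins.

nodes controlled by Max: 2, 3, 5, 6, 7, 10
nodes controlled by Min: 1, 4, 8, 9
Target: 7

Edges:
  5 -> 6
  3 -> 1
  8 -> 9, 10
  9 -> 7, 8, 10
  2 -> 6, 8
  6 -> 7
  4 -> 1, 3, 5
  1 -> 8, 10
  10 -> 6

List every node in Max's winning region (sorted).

2, 5, 6, 7, 10

A0 = {7}
A1: add {6} — 6 (Max) has 6→7.
A2: add {2, 5, 10} — 2 (Max) has 2→6; 5 (Max) has 5→6; 10 (Max) has 10→6.
A3 = A2; e.g. 1 (Min) can still go to 8. Fixed point.
Max's winning region = {2, 5, 6, 7, 10}.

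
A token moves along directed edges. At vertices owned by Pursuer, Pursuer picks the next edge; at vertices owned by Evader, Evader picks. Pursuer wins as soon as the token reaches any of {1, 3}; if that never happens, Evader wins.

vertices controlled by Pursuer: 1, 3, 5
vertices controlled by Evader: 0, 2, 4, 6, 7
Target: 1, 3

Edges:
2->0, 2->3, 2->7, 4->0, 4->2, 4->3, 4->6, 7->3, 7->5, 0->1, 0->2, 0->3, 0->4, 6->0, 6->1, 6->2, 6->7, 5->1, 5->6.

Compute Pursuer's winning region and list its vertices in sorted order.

1, 3, 5, 7

A0 = {1, 3}
A1: add {5} — 5 (Pursuer) has 5→1.
A2: add {7} — 7 (Evader): all of {3, 5} already in.
A3 = A2; e.g. 0 (Evader) can still go to 2. Fixed point.
Pursuer's winning region = {1, 3, 5, 7}.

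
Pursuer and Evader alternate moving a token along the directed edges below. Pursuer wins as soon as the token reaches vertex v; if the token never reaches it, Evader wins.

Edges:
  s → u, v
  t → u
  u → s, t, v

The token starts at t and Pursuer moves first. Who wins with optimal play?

Evader

Track states (vertex, player-to-move).
A0 = {(v,Pursuer), (v,Evader)}
A1: add {(s,Pursuer), (u,Pursuer)}.
A2: add {(s,Evader), (t,Evader)}.
A3 = A2; e.g. (t,Pursuer) stays out. (t,Pursuer) never enters ⇒ Evader avoids the target.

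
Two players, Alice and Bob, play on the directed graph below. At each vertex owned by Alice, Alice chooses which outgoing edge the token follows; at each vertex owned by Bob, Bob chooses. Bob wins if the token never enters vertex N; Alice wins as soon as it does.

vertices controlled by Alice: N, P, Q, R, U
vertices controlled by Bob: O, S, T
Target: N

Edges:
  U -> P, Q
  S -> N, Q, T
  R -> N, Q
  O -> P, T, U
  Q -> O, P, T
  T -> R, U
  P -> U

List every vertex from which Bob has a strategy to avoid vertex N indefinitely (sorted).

O, P, Q, S, T, U

A0 = {N}
A1: add {R} — R (Alice) has R→N.
A2 = A1; e.g. O (Bob) can still go to P. Fixed point.
Alice's attractor = {N, R}; Bob avoids the target exactly from the complement.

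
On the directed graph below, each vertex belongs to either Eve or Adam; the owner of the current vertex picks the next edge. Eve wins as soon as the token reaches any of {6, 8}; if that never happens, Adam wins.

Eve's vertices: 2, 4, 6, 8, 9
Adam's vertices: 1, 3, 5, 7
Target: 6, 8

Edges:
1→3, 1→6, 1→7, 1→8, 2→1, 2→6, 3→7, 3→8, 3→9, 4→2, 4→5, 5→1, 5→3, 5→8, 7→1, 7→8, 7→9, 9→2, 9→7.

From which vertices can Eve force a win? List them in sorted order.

2, 4, 6, 8, 9

A0 = {6, 8}
A1: add {2} — 2 (Eve) has 2→6.
A2: add {4, 9} — 4 (Eve) has 4→2; 9 (Eve) has 9→2.
A3 = A2; e.g. 1 (Adam) can still go to 3. Fixed point.
Eve's winning region = {2, 4, 6, 8, 9}.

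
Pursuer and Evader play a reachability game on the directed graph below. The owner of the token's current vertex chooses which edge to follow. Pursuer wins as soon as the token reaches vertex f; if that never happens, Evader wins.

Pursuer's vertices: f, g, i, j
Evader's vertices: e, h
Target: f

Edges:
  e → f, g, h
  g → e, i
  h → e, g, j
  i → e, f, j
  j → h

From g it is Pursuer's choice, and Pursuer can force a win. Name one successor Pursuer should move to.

i

A0 = {f}
A1: add {i} — i (Pursuer) has i→f.
A2: add {g} — g (Pursuer) has g→i.
A3 = A2; e.g. e (Evader) can still go to h. Fixed point.
From g, successor i is in the attractor (rank 1); the other successor e is not.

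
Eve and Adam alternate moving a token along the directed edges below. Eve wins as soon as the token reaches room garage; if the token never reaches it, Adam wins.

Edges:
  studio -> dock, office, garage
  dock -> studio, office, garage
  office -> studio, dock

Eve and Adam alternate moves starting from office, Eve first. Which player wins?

Adam

Track states (vertex, player-to-move).
A0 = {(garage,Eve), (garage,Adam)}
A1: add {(studio,Eve), (dock,Eve)}.
A2: add {(office,Adam)}.
A3 = A2; e.g. (studio,Adam) stays out. (office,Eve) never enters ⇒ Adam avoids the target.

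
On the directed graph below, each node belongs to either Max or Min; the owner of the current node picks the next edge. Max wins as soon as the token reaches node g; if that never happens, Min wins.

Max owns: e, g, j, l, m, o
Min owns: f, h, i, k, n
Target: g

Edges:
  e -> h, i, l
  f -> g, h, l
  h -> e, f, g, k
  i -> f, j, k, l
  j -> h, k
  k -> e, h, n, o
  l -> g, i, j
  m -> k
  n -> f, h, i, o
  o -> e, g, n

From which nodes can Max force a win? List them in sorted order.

A0 = {g}
A1: add {l, o} — l (Max) has l→g; o (Max) has o→g.
A2: add {e} — e (Max) has e→l.
A3 = A2; e.g. f (Min) can still go to h. Fixed point.
Max's winning region = {e, g, l, o}.

e, g, l, o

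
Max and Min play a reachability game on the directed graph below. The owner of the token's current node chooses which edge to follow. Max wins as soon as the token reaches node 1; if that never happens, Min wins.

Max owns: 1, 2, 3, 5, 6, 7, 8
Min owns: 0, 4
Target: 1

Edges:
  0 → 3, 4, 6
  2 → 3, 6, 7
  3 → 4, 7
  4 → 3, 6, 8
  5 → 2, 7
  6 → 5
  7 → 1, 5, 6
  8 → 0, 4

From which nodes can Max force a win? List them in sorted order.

A0 = {1}
A1: add {7} — 7 (Max) has 7→1.
A2: add {2, 3, 5} — 2 (Max) has 2→7; 3 (Max) has 3→7; 5 (Max) has 5→7.
A3: add {6} — 6 (Max) has 6→5.
A4 = A3; e.g. 0 (Min) can still go to 4. Fixed point.
Max's winning region = {1, 2, 3, 5, 6, 7}.

1, 2, 3, 5, 6, 7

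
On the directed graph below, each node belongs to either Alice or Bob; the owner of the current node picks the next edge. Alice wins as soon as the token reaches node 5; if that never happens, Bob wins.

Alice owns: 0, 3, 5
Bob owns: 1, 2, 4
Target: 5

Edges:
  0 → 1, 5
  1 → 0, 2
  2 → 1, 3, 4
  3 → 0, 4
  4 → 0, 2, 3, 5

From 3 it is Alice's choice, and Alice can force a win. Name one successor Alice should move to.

A0 = {5}
A1: add {0} — 0 (Alice) has 0→5.
A2: add {3} — 3 (Alice) has 3→0.
A3 = A2; e.g. 1 (Bob) can still go to 2. Fixed point.
From 3, successor 0 is in the attractor (rank 1); the other successor 4 is not.

0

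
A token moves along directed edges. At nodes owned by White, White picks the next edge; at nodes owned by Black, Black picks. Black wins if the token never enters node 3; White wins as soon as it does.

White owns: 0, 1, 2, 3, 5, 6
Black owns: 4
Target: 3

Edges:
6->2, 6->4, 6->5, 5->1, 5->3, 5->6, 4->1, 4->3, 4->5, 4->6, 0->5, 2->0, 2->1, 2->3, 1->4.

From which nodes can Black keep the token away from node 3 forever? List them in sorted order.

A0 = {3}
A1: add {2, 5} — 2 (White) has 2→3; 5 (White) has 5→3.
A2: add {0, 6} — 0 (White) has 0→5; 6 (White) has 6→2.
A3 = A2; e.g. 1 (White) has no edge into A2. Fixed point.
White's attractor = {0, 2, 3, 5, 6}; Black avoids the target exactly from the complement.

1, 4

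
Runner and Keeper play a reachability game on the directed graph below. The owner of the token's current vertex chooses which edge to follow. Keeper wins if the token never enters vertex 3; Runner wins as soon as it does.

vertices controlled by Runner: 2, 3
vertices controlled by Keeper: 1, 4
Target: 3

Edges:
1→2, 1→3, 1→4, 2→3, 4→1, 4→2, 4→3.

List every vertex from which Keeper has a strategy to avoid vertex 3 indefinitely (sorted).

A0 = {3}
A1: add {2} — 2 (Runner) has 2→3.
A2 = A1; e.g. 1 (Keeper) can still go to 4. Fixed point.
Runner's attractor = {2, 3}; Keeper avoids the target exactly from the complement.

1, 4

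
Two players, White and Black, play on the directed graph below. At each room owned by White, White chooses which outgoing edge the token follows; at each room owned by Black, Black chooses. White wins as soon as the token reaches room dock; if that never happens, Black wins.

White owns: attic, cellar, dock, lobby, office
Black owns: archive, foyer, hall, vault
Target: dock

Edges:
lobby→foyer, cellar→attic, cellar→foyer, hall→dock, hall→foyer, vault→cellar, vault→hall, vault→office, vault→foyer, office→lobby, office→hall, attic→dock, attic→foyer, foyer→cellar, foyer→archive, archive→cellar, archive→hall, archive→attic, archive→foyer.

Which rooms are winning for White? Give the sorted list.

A0 = {dock}
A1: add {attic} — attic (White) has attic→dock.
A2: add {cellar} — cellar (White) has cellar→attic.
A3 = A2; e.g. lobby (White) has no edge into A2. Fixed point.
White's winning region = {attic, cellar, dock}.

attic, cellar, dock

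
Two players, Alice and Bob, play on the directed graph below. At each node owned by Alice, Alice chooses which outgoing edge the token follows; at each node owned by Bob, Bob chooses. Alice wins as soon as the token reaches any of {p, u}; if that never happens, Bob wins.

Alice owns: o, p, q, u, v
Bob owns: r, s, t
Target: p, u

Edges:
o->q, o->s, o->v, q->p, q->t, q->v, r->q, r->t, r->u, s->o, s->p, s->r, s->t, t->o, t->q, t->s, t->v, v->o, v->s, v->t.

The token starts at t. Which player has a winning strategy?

Bob

A0 = {p, u}
A1: add {q} — q (Alice) has q→p.
A2: add {o} — o (Alice) has o→q.
A3: add {v} — v (Alice) has v→o.
A4 = A3; e.g. r (Bob) can still go to t. Fixed point.
t never enters the attractor, so Bob can avoid the target forever.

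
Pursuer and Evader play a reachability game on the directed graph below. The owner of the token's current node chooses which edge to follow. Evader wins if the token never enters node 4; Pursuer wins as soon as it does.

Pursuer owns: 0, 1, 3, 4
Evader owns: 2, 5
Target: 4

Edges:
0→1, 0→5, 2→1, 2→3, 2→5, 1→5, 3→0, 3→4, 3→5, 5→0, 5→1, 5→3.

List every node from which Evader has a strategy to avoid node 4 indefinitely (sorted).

A0 = {4}
A1: add {3} — 3 (Pursuer) has 3→4.
A2 = A1; e.g. 0 (Pursuer) has no edge into A1. Fixed point.
Pursuer's attractor = {3, 4}; Evader avoids the target exactly from the complement.

0, 1, 2, 5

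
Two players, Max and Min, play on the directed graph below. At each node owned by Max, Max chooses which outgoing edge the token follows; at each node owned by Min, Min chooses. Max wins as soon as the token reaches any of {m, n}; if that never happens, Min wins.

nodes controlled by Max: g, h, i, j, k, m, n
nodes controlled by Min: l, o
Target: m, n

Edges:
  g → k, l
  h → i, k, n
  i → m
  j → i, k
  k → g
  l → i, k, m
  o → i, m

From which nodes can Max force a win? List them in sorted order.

h, i, j, m, n, o

A0 = {m, n}
A1: add {h, i} — h (Max) has h→n; i (Max) has i→m.
A2: add {j, o} — j (Max) has j→i; o (Min): all of {i, m} already in.
A3 = A2; e.g. g (Max) has no edge into A2. Fixed point.
Max's winning region = {h, i, j, m, n, o}.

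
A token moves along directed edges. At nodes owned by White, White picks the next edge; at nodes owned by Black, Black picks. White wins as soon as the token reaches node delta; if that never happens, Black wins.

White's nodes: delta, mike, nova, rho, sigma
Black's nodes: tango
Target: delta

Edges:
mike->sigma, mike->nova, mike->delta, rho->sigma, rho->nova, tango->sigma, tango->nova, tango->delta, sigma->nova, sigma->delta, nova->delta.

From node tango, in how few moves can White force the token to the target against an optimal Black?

A0 = {delta}
A1: add {mike, nova, sigma} — mike (White) has mike→delta; sigma (White) has sigma→delta; nova (White) has nova→delta.
A2: add {rho, tango} — rho (White) has rho→sigma; tango (Black): all of {sigma, nova, delta} already in.
A2 = all vertices. Fixed point.
tango enters the attractor at level 2, so White can force the target in 2 moves from there.

2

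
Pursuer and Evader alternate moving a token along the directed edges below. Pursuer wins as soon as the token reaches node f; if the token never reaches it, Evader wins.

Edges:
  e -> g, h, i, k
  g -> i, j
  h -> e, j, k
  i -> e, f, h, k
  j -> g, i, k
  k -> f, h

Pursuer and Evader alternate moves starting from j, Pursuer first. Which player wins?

Evader

Track states (vertex, player-to-move).
A0 = {(f,Pursuer), (f,Evader)}
A1: add {(i,Pursuer), (k,Pursuer)}.
A2 = A1; e.g. (e,Pursuer) stays out. (j,Pursuer) never enters ⇒ Evader avoids the target.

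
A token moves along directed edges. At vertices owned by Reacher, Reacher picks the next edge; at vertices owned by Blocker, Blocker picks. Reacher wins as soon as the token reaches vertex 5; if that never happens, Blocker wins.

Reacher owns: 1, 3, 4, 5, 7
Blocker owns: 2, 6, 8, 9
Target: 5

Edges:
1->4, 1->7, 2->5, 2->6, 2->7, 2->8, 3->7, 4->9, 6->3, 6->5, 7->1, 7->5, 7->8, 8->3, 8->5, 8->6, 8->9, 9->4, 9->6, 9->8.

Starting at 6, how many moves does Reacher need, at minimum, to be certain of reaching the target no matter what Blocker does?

3

A0 = {5}
A1: add {7} — 7 (Reacher) has 7→5.
A2: add {1, 3} — 1 (Reacher) has 1→7; 3 (Reacher) has 3→7.
A3: add {6} — 6 (Blocker): all of {3, 5} already in.
A4 = A3; e.g. 2 (Blocker) can still go to 8. Fixed point.
6 enters the attractor at level 3, so Reacher can force the target in 3 moves from there.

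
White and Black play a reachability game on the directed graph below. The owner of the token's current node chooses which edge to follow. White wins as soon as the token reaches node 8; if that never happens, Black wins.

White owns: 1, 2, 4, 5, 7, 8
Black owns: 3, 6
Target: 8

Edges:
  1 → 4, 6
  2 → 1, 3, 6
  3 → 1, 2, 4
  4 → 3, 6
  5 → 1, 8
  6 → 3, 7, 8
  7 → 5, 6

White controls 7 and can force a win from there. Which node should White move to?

5

A0 = {8}
A1: add {5} — 5 (White) has 5→8.
A2: add {7} — 7 (White) has 7→5.
A3 = A2; e.g. 1 (White) has no edge into A2. Fixed point.
From 7, successor 5 is in the attractor (rank 1); the other successor 6 is not.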